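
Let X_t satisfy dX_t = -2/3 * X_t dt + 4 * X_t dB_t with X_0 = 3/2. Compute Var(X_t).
Var(X_t) = (9*exp(16*t) - 9)*exp(-4*t/3)/4

For GBM dX = mu X dt + sigma X dB with X_0 = x_0, apply Itô to Y = log X: dY = (mu - sigma^2/2) dt + sigma dB, so Y_t = log(x_0) + (mu - sigma^2/2) t + sigma B_t and hence X_t = x_0 * exp((mu - sigma^2/2) t + sigma B_t).
With mu = -2/3, sigma = 4, x_0 = 3/2, this gives:
  X_t = 3/2 * exp((-26/3) * t + (4) * B_t).
Since sigma*B_t ~ Normal(0, sigma^2 t), E[exp(sigma*B_t)] = exp(sigma^2 t / 2); so E[X_t] = x_0 * exp((mu - sigma^2/2) t) * exp(sigma^2 t / 2) = x_0 * exp(mu t) = 3*exp(-2*t/3)/2.
Var(X_t) = E[X_t^2] - (E[X_t])^2 = x_0^2 * exp(2 mu t) * (exp(sigma^2 t) - 1) = (9*exp(16*t) - 9)*exp(-4*t/3)/4.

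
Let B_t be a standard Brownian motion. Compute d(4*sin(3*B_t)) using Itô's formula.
d(4*sin(3*B_t)) = (-18*sin(3*B_t)) dt + (12*cos(3*B_t)) dB_t

Itô's formula for f(B_t) gives d f(B_t) = f'(B_t) dB_t + (1/2) f''(B_t) dt. Compute derivatives of f(x) = 4*sin(3*x):
  f'(x)  = 12*cos(3*x)
  f''(x) = -36*sin(3*x)
Substitute x = B_t and multiply the f'' term by 1/2:
  drift     = (1/2) * (-36*sin(3*x)) evaluated at B_t = -18*sin(3*B_t)
  diffusion = (12*cos(3*x)) evaluated at B_t = 12*cos(3*B_t)
Therefore d(4*sin(3*B_t)) = (-18*sin(3*B_t)) dt + (12*cos(3*B_t)) dB_t.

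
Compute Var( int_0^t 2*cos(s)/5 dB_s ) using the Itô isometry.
Var = 2*t/25 + sin(2*t)/25

The Itô integral of a deterministic integrand f(s) has mean 0 because each increment f(s) * (B_{s+ds} - B_s) has mean 0. By the Itô isometry:
  Var( int_0^t f(s) dB_s ) = E[ (int_0^t f(s) dB_s)^2 ] = int_0^t f(s)^2 ds.
Here f(s) = 2*cos(s)/5, so f(s)^2 = 4*cos(s)^2/25. Integrate:
  int_0^t (4*cos(s)^2/25) ds = 2*t/25 + sin(2*t)/25.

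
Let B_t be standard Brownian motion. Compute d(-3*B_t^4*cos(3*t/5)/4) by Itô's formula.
d(-3*B_t^4*cos(3*t/5)/4) = (9*B_t^2*(B_t^2*sin(3*t/5) - 10*cos(3*t/5))/20) dt + (-3*B_t^3*cos(3*t/5)) dB_t

Itô's formula for f(t, x): d f(t, B_t) = (f_t + (1/2) f_xx) dt + f_x dB_t. Compute partials of f(t, x) = -3*x^4*cos(3*t/5)/4:
  f_t(t,x)  = 9*x^4*sin(3*t/5)/20
  f_x(t,x)  = -3*x^3*cos(3*t/5)
  f_xx(t,x) = -9*x^2*cos(3*t/5)
Assemble drift = f_t + (1/2) f_xx = 9*x^2*(x^2*sin(3*t/5) - 10*cos(3*t/5))/20 and diffusion = f_x = -3*x^3*cos(3*t/5). Substituting x = B_t:
  d(-3*B_t^4*cos(3*t/5)/4) = (9*B_t^2*(B_t^2*sin(3*t/5) - 10*cos(3*t/5))/20) dt + (-3*B_t^3*cos(3*t/5)) dB_t.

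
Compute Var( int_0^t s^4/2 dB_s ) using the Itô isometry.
Var = t^9/36

The Itô integral of a deterministic integrand f(s) has mean 0 because each increment f(s) * (B_{s+ds} - B_s) has mean 0. By the Itô isometry:
  Var( int_0^t f(s) dB_s ) = E[ (int_0^t f(s) dB_s)^2 ] = int_0^t f(s)^2 ds.
Here f(s) = s^4/2, so f(s)^2 = s^8/4. Integrate:
  int_0^t (s^8/4) ds = t^9/36.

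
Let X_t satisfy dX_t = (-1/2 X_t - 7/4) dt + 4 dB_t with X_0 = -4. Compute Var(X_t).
Var(X_t) = 16 - 16*exp(-t)

The variance V(t) = Var(X_t) satisfies V'(t) = 2 a V(t) + c^2 with V(0) = 0 (drift coefficient is linear in X, diffusion is constant). With a = -1/2, c = 4, the solution is
  V(t) = (c^2 / (2 a)) * (exp(2 a t) - 1)
       = (4^2 / (2*(-1/2))) * (exp((-1) t) - 1)
       = 16 - 16*exp(-t).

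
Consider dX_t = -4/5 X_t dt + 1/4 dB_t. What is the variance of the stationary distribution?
lim Var(X_t) = 5/128

The OU SDE dX = -theta X dt + sigma dB admits the integrating factor exp(theta t): d(exp(theta t) X_t) = sigma exp(theta t) dB_t. Integrating from 0 to t gives X_t = x_0 * exp(-theta t) + sigma * int_0^t exp(-theta (t-s)) dB_s for any initial x_0. The Itô integral has variance (by the Itô isometry) sigma^2 * int_0^t exp(-2 theta (t - s)) ds = sigma^2 * (1 - exp(-2 theta t)) / (2 theta), independent of x_0.
With theta = 4/5, sigma = 1/4:
  Var(X_t) = (1/4)^2 * (1 - exp(-2*4/5 t)) / (2 * 4/5) = 5/128 - 5*exp(-8*t/5)/128.
As t -> infinity, exp(-2*4/5 t) -> 0, so the stationary variance is sigma^2 / (2 theta) = 5/128.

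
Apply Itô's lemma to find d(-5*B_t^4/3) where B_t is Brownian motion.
d(-5*B_t^4/3) = (-10*B_t^2) dt + (-20*B_t^3/3) dB_t

Itô's formula for f(B_t) gives d f(B_t) = f'(B_t) dB_t + (1/2) f''(B_t) dt. Compute derivatives of f(x) = -5*x^4/3:
  f'(x)  = -20*x^3/3
  f''(x) = -20*x^2
Substitute x = B_t and multiply the f'' term by 1/2:
  drift     = (1/2) * (-20*x^2) evaluated at B_t = -10*B_t^2
  diffusion = (-20*x^3/3) evaluated at B_t = -20*B_t^3/3
Therefore d(-5*B_t^4/3) = (-10*B_t^2) dt + (-20*B_t^3/3) dB_t.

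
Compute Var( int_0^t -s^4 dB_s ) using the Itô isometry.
Var = t^9/9

The Itô integral of a deterministic integrand f(s) has mean 0 because each increment f(s) * (B_{s+ds} - B_s) has mean 0. By the Itô isometry:
  Var( int_0^t f(s) dB_s ) = E[ (int_0^t f(s) dB_s)^2 ] = int_0^t f(s)^2 ds.
Here f(s) = -s^4, so f(s)^2 = s^8. Integrate:
  int_0^t (s^8) ds = t^9/9.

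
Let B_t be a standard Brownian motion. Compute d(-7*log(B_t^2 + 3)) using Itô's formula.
d(-7*log(B_t^2 + 3)) = (7*(B_t^2 - 3)/(B_t^2 + 3)^2) dt + (-14*B_t/(B_t^2 + 3)) dB_t

Itô's formula for f(B_t) gives d f(B_t) = f'(B_t) dB_t + (1/2) f''(B_t) dt. Compute derivatives of f(x) = -7*log(x^2 + 3):
  f'(x)  = -14*x/(x^2 + 3)
  f''(x) = 14*(x^2 - 3)/(x^2 + 3)^2
Substitute x = B_t and multiply the f'' term by 1/2:
  drift     = (1/2) * (14*(x^2 - 3)/(x^2 + 3)^2) evaluated at B_t = 7*(B_t^2 - 3)/(B_t^2 + 3)^2
  diffusion = (-14*x/(x^2 + 3)) evaluated at B_t = -14*B_t/(B_t^2 + 3)
Therefore d(-7*log(B_t^2 + 3)) = (7*(B_t^2 - 3)/(B_t^2 + 3)^2) dt + (-14*B_t/(B_t^2 + 3)) dB_t.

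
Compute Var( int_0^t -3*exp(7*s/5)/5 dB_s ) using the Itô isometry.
Var = 9*exp(14*t/5)/70 - 9/70

The Itô integral of a deterministic integrand f(s) has mean 0 because each increment f(s) * (B_{s+ds} - B_s) has mean 0. By the Itô isometry:
  Var( int_0^t f(s) dB_s ) = E[ (int_0^t f(s) dB_s)^2 ] = int_0^t f(s)^2 ds.
Here f(s) = -3*exp(7*s/5)/5, so f(s)^2 = 9*exp(14*s/5)/25. Integrate:
  int_0^t (9*exp(14*s/5)/25) ds = 9*exp(14*t/5)/70 - 9/70.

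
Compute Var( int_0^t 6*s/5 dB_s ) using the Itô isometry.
Var = 12*t^3/25

The Itô integral of a deterministic integrand f(s) has mean 0 because each increment f(s) * (B_{s+ds} - B_s) has mean 0. By the Itô isometry:
  Var( int_0^t f(s) dB_s ) = E[ (int_0^t f(s) dB_s)^2 ] = int_0^t f(s)^2 ds.
Here f(s) = 6*s/5, so f(s)^2 = 36*s^2/25. Integrate:
  int_0^t (36*s^2/25) ds = 12*t^3/25.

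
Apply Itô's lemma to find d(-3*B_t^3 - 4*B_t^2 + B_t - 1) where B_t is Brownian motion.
d(-3*B_t^3 - 4*B_t^2 + B_t - 1) = (-9*B_t - 4) dt + (-9*B_t^2 - 8*B_t + 1) dB_t

Itô's formula for f(B_t) gives d f(B_t) = f'(B_t) dB_t + (1/2) f''(B_t) dt. Compute derivatives of f(x) = -3*x^3 - 4*x^2 + x - 1:
  f'(x)  = -9*x^2 - 8*x + 1
  f''(x) = -18*x - 8
Substitute x = B_t and multiply the f'' term by 1/2:
  drift     = (1/2) * (-18*x - 8) evaluated at B_t = -9*B_t - 4
  diffusion = (-9*x^2 - 8*x + 1) evaluated at B_t = -9*B_t^2 - 8*B_t + 1
Therefore d(-3*B_t^3 - 4*B_t^2 + B_t - 1) = (-9*B_t - 4) dt + (-9*B_t^2 - 8*B_t + 1) dB_t.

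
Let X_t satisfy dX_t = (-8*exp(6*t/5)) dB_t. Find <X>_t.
<X>_t = 80*exp(12*t/5)/3 - 80/3

For an Itô process dX_t = a(t) dt + b(t) dB_t, the quadratic variation is <X>_t = int_0^t b(s)^2 ds (the drift term does not contribute). Here b(s) = -8*exp(6*s/5), so
  b(s)^2 = 64*exp(12*s/5).
Integrating from 0 to t:
  <X>_t = int_0^t (64*exp(12*s/5)) ds = 80*exp(12*t/5)/3 - 80/3.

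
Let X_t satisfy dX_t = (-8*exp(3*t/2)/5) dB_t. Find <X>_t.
<X>_t = 64*exp(3*t)/75 - 64/75

For an Itô process dX_t = a(t) dt + b(t) dB_t, the quadratic variation is <X>_t = int_0^t b(s)^2 ds (the drift term does not contribute). Here b(s) = -8*exp(3*s/2)/5, so
  b(s)^2 = 64*exp(3*s)/25.
Integrating from 0 to t:
  <X>_t = int_0^t (64*exp(3*s)/25) ds = 64*exp(3*t)/75 - 64/75.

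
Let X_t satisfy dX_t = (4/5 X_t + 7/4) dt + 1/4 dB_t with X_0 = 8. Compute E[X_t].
E[X_t] = 163*exp(4*t/5)/16 - 35/16

Taking expectations and using E[dB_t] = 0, the mean m(t) = E[X_t] satisfies the ODE m'(t) = a m(t) + b with m(0) = x_0. With a = 4/5, b = 7/4, x_0 = 8, the solution is
  m(t) = x_0 * exp(a t) + (b/a) * (exp(a t) - 1)
       = 8 * exp((4/5) t) + ((7/4)/(4/5)) * (exp((4/5) t) - 1)
       = 163*exp(4*t/5)/16 - 35/16.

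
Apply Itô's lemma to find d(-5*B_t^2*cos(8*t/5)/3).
d(-5*B_t^2*cos(8*t/5)/3) = (8*B_t^2*sin(8*t/5)/3 - 5*cos(8*t/5)/3) dt + (-10*B_t*cos(8*t/5)/3) dB_t

Itô's formula for f(t, x): d f(t, B_t) = (f_t + (1/2) f_xx) dt + f_x dB_t. Compute partials of f(t, x) = -5*x^2*cos(8*t/5)/3:
  f_t(t,x)  = 8*x^2*sin(8*t/5)/3
  f_x(t,x)  = -10*x*cos(8*t/5)/3
  f_xx(t,x) = -10*cos(8*t/5)/3
Assemble drift = f_t + (1/2) f_xx = 8*x^2*sin(8*t/5)/3 - 5*cos(8*t/5)/3 and diffusion = f_x = -10*x*cos(8*t/5)/3. Substituting x = B_t:
  d(-5*B_t^2*cos(8*t/5)/3) = (8*B_t^2*sin(8*t/5)/3 - 5*cos(8*t/5)/3) dt + (-10*B_t*cos(8*t/5)/3) dB_t.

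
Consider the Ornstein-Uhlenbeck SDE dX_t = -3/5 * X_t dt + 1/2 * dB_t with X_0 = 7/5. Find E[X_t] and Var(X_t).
E[X_t] = 7*exp(-3*t/5)/5; Var(X_t) = 5/24 - 5*exp(-6*t/5)/24

The OU SDE dX = -theta X dt + sigma dB admits the integrating factor exp(theta t): d(exp(theta t) X_t) = sigma exp(theta t) dB_t. Integrating from 0 to t:
  X_t = x_0 * exp(-theta t) + sigma * int_0^t exp(-theta (t-s)) dB_s.
The Itô integral has mean 0 and (by the Itô isometry) variance sigma^2 * int_0^t exp(-2 theta (t - s)) ds = sigma^2 * (1 - exp(-2 theta t)) / (2 theta).
With theta = 3/5, sigma = 1/2, x_0 = 7/5:
  E[X_t] = 7/5 * exp(-3/5 t) = 7*exp(-3*t/5)/5
  Var(X_t) = (1/2)^2 * (1 - exp(-2*3/5 t)) / (2 * 3/5) = 5/24 - 5*exp(-6*t/5)/24.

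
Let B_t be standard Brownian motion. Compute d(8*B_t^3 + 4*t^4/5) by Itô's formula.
d(8*B_t^3 + 4*t^4/5) = (24*B_t + 16*t^3/5) dt + (24*B_t^2) dB_t

Itô's formula for f(t, x): d f(t, B_t) = (f_t + (1/2) f_xx) dt + f_x dB_t. Compute partials of f(t, x) = 4*t^4/5 + 8*x^3:
  f_t(t,x)  = 16*t^3/5
  f_x(t,x)  = 24*x^2
  f_xx(t,x) = 48*x
Assemble drift = f_t + (1/2) f_xx = 16*t^3/5 + 24*x and diffusion = f_x = 24*x^2. Substituting x = B_t:
  d(8*B_t^3 + 4*t^4/5) = (24*B_t + 16*t^3/5) dt + (24*B_t^2) dB_t.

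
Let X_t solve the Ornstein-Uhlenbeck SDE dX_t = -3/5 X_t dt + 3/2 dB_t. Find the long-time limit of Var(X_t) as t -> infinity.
lim Var(X_t) = 15/8

The OU SDE dX = -theta X dt + sigma dB admits the integrating factor exp(theta t): d(exp(theta t) X_t) = sigma exp(theta t) dB_t. Integrating from 0 to t gives X_t = x_0 * exp(-theta t) + sigma * int_0^t exp(-theta (t-s)) dB_s for any initial x_0. The Itô integral has variance (by the Itô isometry) sigma^2 * int_0^t exp(-2 theta (t - s)) ds = sigma^2 * (1 - exp(-2 theta t)) / (2 theta), independent of x_0.
With theta = 3/5, sigma = 3/2:
  Var(X_t) = (3/2)^2 * (1 - exp(-2*3/5 t)) / (2 * 3/5) = 15/8 - 15*exp(-6*t/5)/8.
As t -> infinity, exp(-2*3/5 t) -> 0, so the stationary variance is sigma^2 / (2 theta) = 15/8.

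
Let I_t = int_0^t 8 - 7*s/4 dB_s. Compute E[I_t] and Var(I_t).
E[I_t] = 0; Var(I_t) = t*(49*t^2 - 672*t + 3072)/48

The Itô integral of a deterministic integrand f(s) has mean 0 because each increment f(s) * (B_{s+ds} - B_s) has mean 0. By the Itô isometry:
  Var( int_0^t f(s) dB_s ) = E[ (int_0^t f(s) dB_s)^2 ] = int_0^t f(s)^2 ds.
Here f(s) = 8 - 7*s/4, so f(s)^2 = (7*s - 32)^2/16. Integrate:
  int_0^t ((7*s - 32)^2/16) ds = t*(49*t^2 - 672*t + 3072)/48.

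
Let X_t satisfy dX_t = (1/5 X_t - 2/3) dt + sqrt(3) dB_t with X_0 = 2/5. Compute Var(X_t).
Var(X_t) = 15*exp(2*t/5)/2 - 15/2

The variance V(t) = Var(X_t) satisfies V'(t) = 2 a V(t) + c^2 with V(0) = 0 (drift coefficient is linear in X, diffusion is constant). With a = 1/5, c = sqrt(3), the solution is
  V(t) = (c^2 / (2 a)) * (exp(2 a t) - 1)
       = (sqrt(3)^2 / (2*(1/5))) * (exp((2/5) t) - 1)
       = 15*exp(2*t/5)/2 - 15/2.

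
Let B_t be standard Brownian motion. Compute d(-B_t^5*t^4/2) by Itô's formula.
d(-B_t^5*t^4/2) = (B_t^3*t^3*(-2*B_t^2 - 5*t)) dt + (-5*B_t^4*t^4/2) dB_t

Itô's formula for f(t, x): d f(t, B_t) = (f_t + (1/2) f_xx) dt + f_x dB_t. Compute partials of f(t, x) = -t^4*x^5/2:
  f_t(t,x)  = -2*t^3*x^5
  f_x(t,x)  = -5*t^4*x^4/2
  f_xx(t,x) = -10*t^4*x^3
Assemble drift = f_t + (1/2) f_xx = t^3*x^3*(-5*t - 2*x^2) and diffusion = f_x = -5*t^4*x^4/2. Substituting x = B_t:
  d(-B_t^5*t^4/2) = (B_t^3*t^3*(-2*B_t^2 - 5*t)) dt + (-5*B_t^4*t^4/2) dB_t.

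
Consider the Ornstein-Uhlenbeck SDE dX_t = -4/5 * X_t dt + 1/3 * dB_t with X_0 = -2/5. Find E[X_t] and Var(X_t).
E[X_t] = -2*exp(-4*t/5)/5; Var(X_t) = 5/72 - 5*exp(-8*t/5)/72

The OU SDE dX = -theta X dt + sigma dB admits the integrating factor exp(theta t): d(exp(theta t) X_t) = sigma exp(theta t) dB_t. Integrating from 0 to t:
  X_t = x_0 * exp(-theta t) + sigma * int_0^t exp(-theta (t-s)) dB_s.
The Itô integral has mean 0 and (by the Itô isometry) variance sigma^2 * int_0^t exp(-2 theta (t - s)) ds = sigma^2 * (1 - exp(-2 theta t)) / (2 theta).
With theta = 4/5, sigma = 1/3, x_0 = -2/5:
  E[X_t] = -2/5 * exp(-4/5 t) = -2*exp(-4*t/5)/5
  Var(X_t) = (1/3)^2 * (1 - exp(-2*4/5 t)) / (2 * 4/5) = 5/72 - 5*exp(-8*t/5)/72.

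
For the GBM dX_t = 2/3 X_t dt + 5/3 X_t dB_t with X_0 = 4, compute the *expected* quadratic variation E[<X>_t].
E[<X>_t] = 400*exp(37*t/9)/37 - 400/37

<X>_t = int_0^t ((5/3) * X_s)^2 ds. Taking expectation inside the integral: E[<X>_t] = (5/3)^2 * int_0^t E[X_s^2] ds. For GBM, E[X_s^2] = x_0^2 * exp((2 mu + sigma^2) s). Integrating:
  E[<X>_t] = (5/3)^2 * 4^2 * (exp((2*(2/3) + (5/3)^2) t) - 1) / (2*(2/3) + (5/3)^2)
           = (5/3)^2 * 4^2 * (exp((37/9) t) - 1) / (37/9) = 400*exp(37*t/9)/37 - 400/37.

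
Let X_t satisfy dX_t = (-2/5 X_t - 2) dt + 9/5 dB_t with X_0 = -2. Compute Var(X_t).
Var(X_t) = 81/20 - 81*exp(-4*t/5)/20

The variance V(t) = Var(X_t) satisfies V'(t) = 2 a V(t) + c^2 with V(0) = 0 (drift coefficient is linear in X, diffusion is constant). With a = -2/5, c = 9/5, the solution is
  V(t) = (c^2 / (2 a)) * (exp(2 a t) - 1)
       = ((9/5)^2 / (2*(-2/5))) * (exp((-4/5) t) - 1)
       = 81/20 - 81*exp(-4*t/5)/20.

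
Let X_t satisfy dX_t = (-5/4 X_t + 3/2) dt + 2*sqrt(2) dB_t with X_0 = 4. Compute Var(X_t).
Var(X_t) = 16/5 - 16*exp(-5*t/2)/5

The variance V(t) = Var(X_t) satisfies V'(t) = 2 a V(t) + c^2 with V(0) = 0 (drift coefficient is linear in X, diffusion is constant). With a = -5/4, c = 2*sqrt(2), the solution is
  V(t) = (c^2 / (2 a)) * (exp(2 a t) - 1)
       = ((2*sqrt(2))^2 / (2*(-5/4))) * (exp((-5/2) t) - 1)
       = 16/5 - 16*exp(-5*t/2)/5.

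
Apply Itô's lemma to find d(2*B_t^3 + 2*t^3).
d(2*B_t^3 + 2*t^3) = (6*B_t + 6*t^2) dt + (6*B_t^2) dB_t

Itô's formula for f(t, x): d f(t, B_t) = (f_t + (1/2) f_xx) dt + f_x dB_t. Compute partials of f(t, x) = 2*t^3 + 2*x^3:
  f_t(t,x)  = 6*t^2
  f_x(t,x)  = 6*x^2
  f_xx(t,x) = 12*x
Assemble drift = f_t + (1/2) f_xx = 6*t^2 + 6*x and diffusion = f_x = 6*x^2. Substituting x = B_t:
  d(2*B_t^3 + 2*t^3) = (6*B_t + 6*t^2) dt + (6*B_t^2) dB_t.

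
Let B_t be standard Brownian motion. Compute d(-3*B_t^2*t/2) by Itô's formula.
d(-3*B_t^2*t/2) = (-3*B_t^2/2 - 3*t/2) dt + (-3*B_t*t) dB_t

Itô's formula for f(t, x): d f(t, B_t) = (f_t + (1/2) f_xx) dt + f_x dB_t. Compute partials of f(t, x) = -3*t*x^2/2:
  f_t(t,x)  = -3*x^2/2
  f_x(t,x)  = -3*t*x
  f_xx(t,x) = -3*t
Assemble drift = f_t + (1/2) f_xx = -3*t/2 - 3*x^2/2 and diffusion = f_x = -3*t*x. Substituting x = B_t:
  d(-3*B_t^2*t/2) = (-3*B_t^2/2 - 3*t/2) dt + (-3*B_t*t) dB_t.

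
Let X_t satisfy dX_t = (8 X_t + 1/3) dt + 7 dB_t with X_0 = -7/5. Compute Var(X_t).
Var(X_t) = 49*exp(16*t)/16 - 49/16

The variance V(t) = Var(X_t) satisfies V'(t) = 2 a V(t) + c^2 with V(0) = 0 (drift coefficient is linear in X, diffusion is constant). With a = 8, c = 7, the solution is
  V(t) = (c^2 / (2 a)) * (exp(2 a t) - 1)
       = (7^2 / (2*8)) * (exp(16 t) - 1)
       = 49*exp(16*t)/16 - 49/16.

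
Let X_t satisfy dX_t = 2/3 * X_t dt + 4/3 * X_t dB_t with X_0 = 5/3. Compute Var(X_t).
Var(X_t) = 25*(exp(16*t/9) - 1)*exp(4*t/3)/9

For GBM dX = mu X dt + sigma X dB with X_0 = x_0, apply Itô to Y = log X: dY = (mu - sigma^2/2) dt + sigma dB, so Y_t = log(x_0) + (mu - sigma^2/2) t + sigma B_t and hence X_t = x_0 * exp((mu - sigma^2/2) t + sigma B_t).
With mu = 2/3, sigma = 4/3, x_0 = 5/3, this gives:
  X_t = 5/3 * exp((-2/9) * t + (4/3) * B_t).
Since sigma*B_t ~ Normal(0, sigma^2 t), E[exp(sigma*B_t)] = exp(sigma^2 t / 2); so E[X_t] = x_0 * exp((mu - sigma^2/2) t) * exp(sigma^2 t / 2) = x_0 * exp(mu t) = 5*exp(2*t/3)/3.
Var(X_t) = E[X_t^2] - (E[X_t])^2 = x_0^2 * exp(2 mu t) * (exp(sigma^2 t) - 1) = 25*(exp(16*t/9) - 1)*exp(4*t/3)/9.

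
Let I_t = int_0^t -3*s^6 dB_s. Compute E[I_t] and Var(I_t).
E[I_t] = 0; Var(I_t) = 9*t^13/13

The Itô integral of a deterministic integrand f(s) has mean 0 because each increment f(s) * (B_{s+ds} - B_s) has mean 0. By the Itô isometry:
  Var( int_0^t f(s) dB_s ) = E[ (int_0^t f(s) dB_s)^2 ] = int_0^t f(s)^2 ds.
Here f(s) = -3*s^6, so f(s)^2 = 9*s^12. Integrate:
  int_0^t (9*s^12) ds = 9*t^13/13.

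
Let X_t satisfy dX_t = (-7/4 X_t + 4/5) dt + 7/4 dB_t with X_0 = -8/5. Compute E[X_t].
E[X_t] = 16/35 - 72*exp(-7*t/4)/35

Taking expectations and using E[dB_t] = 0, the mean m(t) = E[X_t] satisfies the ODE m'(t) = a m(t) + b with m(0) = x_0. With a = -7/4, b = 4/5, x_0 = -8/5, the solution is
  m(t) = x_0 * exp(a t) + (b/a) * (exp(a t) - 1)
       = (-8/5) * exp((-7/4) t) + ((4/5)/(-7/4)) * (exp((-7/4) t) - 1)
       = 16/35 - 72*exp(-7*t/4)/35.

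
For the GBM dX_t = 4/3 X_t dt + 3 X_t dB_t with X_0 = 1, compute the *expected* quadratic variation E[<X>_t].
E[<X>_t] = 27*exp(35*t/3)/35 - 27/35

<X>_t = int_0^t (3 * X_s)^2 ds. Taking expectation inside the integral: E[<X>_t] = 3^2 * int_0^t E[X_s^2] ds. For GBM, E[X_s^2] = x_0^2 * exp((2 mu + sigma^2) s). Integrating:
  E[<X>_t] = 3^2 * 1^2 * (exp((2*(4/3) + 3^2) t) - 1) / (2*(4/3) + 3^2)
           = 3^2 * 1^2 * (exp((35/3) t) - 1) / (35/3) = 27*exp(35*t/3)/35 - 27/35.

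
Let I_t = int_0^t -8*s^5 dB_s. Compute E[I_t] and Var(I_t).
E[I_t] = 0; Var(I_t) = 64*t^11/11

The Itô integral of a deterministic integrand f(s) has mean 0 because each increment f(s) * (B_{s+ds} - B_s) has mean 0. By the Itô isometry:
  Var( int_0^t f(s) dB_s ) = E[ (int_0^t f(s) dB_s)^2 ] = int_0^t f(s)^2 ds.
Here f(s) = -8*s^5, so f(s)^2 = 64*s^10. Integrate:
  int_0^t (64*s^10) ds = 64*t^11/11.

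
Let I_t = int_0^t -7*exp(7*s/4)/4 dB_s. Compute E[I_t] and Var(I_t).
E[I_t] = 0; Var(I_t) = 7*exp(7*t/2)/8 - 7/8

The Itô integral of a deterministic integrand f(s) has mean 0 because each increment f(s) * (B_{s+ds} - B_s) has mean 0. By the Itô isometry:
  Var( int_0^t f(s) dB_s ) = E[ (int_0^t f(s) dB_s)^2 ] = int_0^t f(s)^2 ds.
Here f(s) = -7*exp(7*s/4)/4, so f(s)^2 = 49*exp(7*s/2)/16. Integrate:
  int_0^t (49*exp(7*s/2)/16) ds = 7*exp(7*t/2)/8 - 7/8.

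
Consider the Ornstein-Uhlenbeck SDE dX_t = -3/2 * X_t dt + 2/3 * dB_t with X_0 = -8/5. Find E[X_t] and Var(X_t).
E[X_t] = -8*exp(-3*t/2)/5; Var(X_t) = 4/27 - 4*exp(-3*t)/27

The OU SDE dX = -theta X dt + sigma dB admits the integrating factor exp(theta t): d(exp(theta t) X_t) = sigma exp(theta t) dB_t. Integrating from 0 to t:
  X_t = x_0 * exp(-theta t) + sigma * int_0^t exp(-theta (t-s)) dB_s.
The Itô integral has mean 0 and (by the Itô isometry) variance sigma^2 * int_0^t exp(-2 theta (t - s)) ds = sigma^2 * (1 - exp(-2 theta t)) / (2 theta).
With theta = 3/2, sigma = 2/3, x_0 = -8/5:
  E[X_t] = -8/5 * exp(-3/2 t) = -8*exp(-3*t/2)/5
  Var(X_t) = (2/3)^2 * (1 - exp(-2*3/2 t)) / (2 * 3/2) = 4/27 - 4*exp(-3*t)/27.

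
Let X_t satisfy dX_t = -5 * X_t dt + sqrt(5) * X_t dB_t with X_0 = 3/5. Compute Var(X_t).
Var(X_t) = (9*exp(5*t) - 9)*exp(-10*t)/25

For GBM dX = mu X dt + sigma X dB with X_0 = x_0, apply Itô to Y = log X: dY = (mu - sigma^2/2) dt + sigma dB, so Y_t = log(x_0) + (mu - sigma^2/2) t + sigma B_t and hence X_t = x_0 * exp((mu - sigma^2/2) t + sigma B_t).
With mu = -5, sigma = sqrt(5), x_0 = 3/5, this gives:
  X_t = 3/5 * exp((-15/2) * t + (sqrt(5)) * B_t).
Since sigma*B_t ~ Normal(0, sigma^2 t), E[exp(sigma*B_t)] = exp(sigma^2 t / 2); so E[X_t] = x_0 * exp((mu - sigma^2/2) t) * exp(sigma^2 t / 2) = x_0 * exp(mu t) = 3*exp(-5*t)/5.
Var(X_t) = E[X_t^2] - (E[X_t])^2 = x_0^2 * exp(2 mu t) * (exp(sigma^2 t) - 1) = (9*exp(5*t) - 9)*exp(-10*t)/25.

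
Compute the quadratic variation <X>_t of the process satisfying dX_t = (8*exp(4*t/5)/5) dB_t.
<X>_t = 8*exp(8*t/5)/5 - 8/5

For an Itô process dX_t = a(t) dt + b(t) dB_t, the quadratic variation is <X>_t = int_0^t b(s)^2 ds (the drift term does not contribute). Here b(s) = 8*exp(4*s/5)/5, so
  b(s)^2 = 64*exp(8*s/5)/25.
Integrating from 0 to t:
  <X>_t = int_0^t (64*exp(8*s/5)/25) ds = 8*exp(8*t/5)/5 - 8/5.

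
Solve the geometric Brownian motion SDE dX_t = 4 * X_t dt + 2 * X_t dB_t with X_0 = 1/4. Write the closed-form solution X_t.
X_t = 1/4 * exp((2) * t + (2) * B_t)

For GBM dX = mu X dt + sigma X dB with X_0 = x_0, apply Itô to Y = log X: dY = (mu - sigma^2/2) dt + sigma dB, so Y_t = log(x_0) + (mu - sigma^2/2) t + sigma B_t and hence X_t = x_0 * exp((mu - sigma^2/2) t + sigma B_t).
With mu = 4, sigma = 2, x_0 = 1/4, this gives:
  X_t = 1/4 * exp((2) * t + (2) * B_t).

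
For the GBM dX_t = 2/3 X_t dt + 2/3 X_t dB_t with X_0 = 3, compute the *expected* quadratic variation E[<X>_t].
E[<X>_t] = 9*exp(16*t/9)/4 - 9/4

<X>_t = int_0^t ((2/3) * X_s)^2 ds. Taking expectation inside the integral: E[<X>_t] = (2/3)^2 * int_0^t E[X_s^2] ds. For GBM, E[X_s^2] = x_0^2 * exp((2 mu + sigma^2) s). Integrating:
  E[<X>_t] = (2/3)^2 * 3^2 * (exp((2*(2/3) + (2/3)^2) t) - 1) / (2*(2/3) + (2/3)^2)
           = (2/3)^2 * 3^2 * (exp((16/9) t) - 1) / (16/9) = 9*exp(16*t/9)/4 - 9/4.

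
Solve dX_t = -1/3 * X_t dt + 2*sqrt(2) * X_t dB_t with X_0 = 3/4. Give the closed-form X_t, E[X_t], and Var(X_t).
X_t = 3/4 * exp((-13/3) t + (2*sqrt(2)) B_t); E[X_t] = 3*exp(-t/3)/4; Var(X_t) = (9*exp(8*t) - 9)*exp(-2*t/3)/16

For GBM dX = mu X dt + sigma X dB with X_0 = x_0, apply Itô to Y = log X: dY = (mu - sigma^2/2) dt + sigma dB, so Y_t = log(x_0) + (mu - sigma^2/2) t + sigma B_t and hence X_t = x_0 * exp((mu - sigma^2/2) t + sigma B_t).
With mu = -1/3, sigma = 2*sqrt(2), x_0 = 3/4, this gives:
  X_t = 3/4 * exp((-13/3) * t + (2*sqrt(2)) * B_t).
Since sigma*B_t ~ Normal(0, sigma^2 t), E[exp(sigma*B_t)] = exp(sigma^2 t / 2); so E[X_t] = x_0 * exp((mu - sigma^2/2) t) * exp(sigma^2 t / 2) = x_0 * exp(mu t) = 3*exp(-t/3)/4.
Var(X_t) = E[X_t^2] - (E[X_t])^2 = x_0^2 * exp(2 mu t) * (exp(sigma^2 t) - 1) = (9*exp(8*t) - 9)*exp(-2*t/3)/16.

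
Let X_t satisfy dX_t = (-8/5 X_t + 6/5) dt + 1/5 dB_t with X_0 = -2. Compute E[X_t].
E[X_t] = 3/4 - 11*exp(-8*t/5)/4

Taking expectations and using E[dB_t] = 0, the mean m(t) = E[X_t] satisfies the ODE m'(t) = a m(t) + b with m(0) = x_0. With a = -8/5, b = 6/5, x_0 = -2, the solution is
  m(t) = x_0 * exp(a t) + (b/a) * (exp(a t) - 1)
       = (-2) * exp((-8/5) t) + ((6/5)/(-8/5)) * (exp((-8/5) t) - 1)
       = 3/4 - 11*exp(-8*t/5)/4.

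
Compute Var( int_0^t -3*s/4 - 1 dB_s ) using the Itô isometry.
Var = t*(3*t^2 + 12*t + 16)/16

The Itô integral of a deterministic integrand f(s) has mean 0 because each increment f(s) * (B_{s+ds} - B_s) has mean 0. By the Itô isometry:
  Var( int_0^t f(s) dB_s ) = E[ (int_0^t f(s) dB_s)^2 ] = int_0^t f(s)^2 ds.
Here f(s) = -3*s/4 - 1, so f(s)^2 = (3*s + 4)^2/16. Integrate:
  int_0^t ((3*s + 4)^2/16) ds = t*(3*t^2 + 12*t + 16)/16.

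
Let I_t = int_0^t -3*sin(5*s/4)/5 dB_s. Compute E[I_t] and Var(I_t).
E[I_t] = 0; Var(I_t) = 9*t/50 - 9*sin(5*t/2)/125

The Itô integral of a deterministic integrand f(s) has mean 0 because each increment f(s) * (B_{s+ds} - B_s) has mean 0. By the Itô isometry:
  Var( int_0^t f(s) dB_s ) = E[ (int_0^t f(s) dB_s)^2 ] = int_0^t f(s)^2 ds.
Here f(s) = -3*sin(5*s/4)/5, so f(s)^2 = 9*sin(5*s/4)^2/25. Integrate:
  int_0^t (9*sin(5*s/4)^2/25) ds = 9*t/50 - 9*sin(5*t/2)/125.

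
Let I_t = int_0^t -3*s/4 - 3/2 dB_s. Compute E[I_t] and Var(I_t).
E[I_t] = 0; Var(I_t) = 3*t*(t^2 + 6*t + 12)/16

The Itô integral of a deterministic integrand f(s) has mean 0 because each increment f(s) * (B_{s+ds} - B_s) has mean 0. By the Itô isometry:
  Var( int_0^t f(s) dB_s ) = E[ (int_0^t f(s) dB_s)^2 ] = int_0^t f(s)^2 ds.
Here f(s) = -3*s/4 - 3/2, so f(s)^2 = 9*(s + 2)^2/16. Integrate:
  int_0^t (9*(s + 2)^2/16) ds = 3*t*(t^2 + 6*t + 12)/16.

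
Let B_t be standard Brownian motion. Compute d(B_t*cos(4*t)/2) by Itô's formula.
d(B_t*cos(4*t)/2) = (-2*B_t*sin(4*t)) dt + (cos(4*t)/2) dB_t

Itô's formula for f(t, x): d f(t, B_t) = (f_t + (1/2) f_xx) dt + f_x dB_t. Compute partials of f(t, x) = x*cos(4*t)/2:
  f_t(t,x)  = -2*x*sin(4*t)
  f_x(t,x)  = cos(4*t)/2
  f_xx(t,x) = 0
Assemble drift = f_t + (1/2) f_xx = -2*x*sin(4*t) and diffusion = f_x = cos(4*t)/2. Substituting x = B_t:
  d(B_t*cos(4*t)/2) = (-2*B_t*sin(4*t)) dt + (cos(4*t)/2) dB_t.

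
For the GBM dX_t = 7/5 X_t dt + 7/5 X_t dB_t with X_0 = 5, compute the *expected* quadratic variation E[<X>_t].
E[<X>_t] = 175*exp(119*t/25)/17 - 175/17

<X>_t = int_0^t ((7/5) * X_s)^2 ds. Taking expectation inside the integral: E[<X>_t] = (7/5)^2 * int_0^t E[X_s^2] ds. For GBM, E[X_s^2] = x_0^2 * exp((2 mu + sigma^2) s). Integrating:
  E[<X>_t] = (7/5)^2 * 5^2 * (exp((2*(7/5) + (7/5)^2) t) - 1) / (2*(7/5) + (7/5)^2)
           = (7/5)^2 * 5^2 * (exp((119/25) t) - 1) / (119/25) = 175*exp(119*t/25)/17 - 175/17.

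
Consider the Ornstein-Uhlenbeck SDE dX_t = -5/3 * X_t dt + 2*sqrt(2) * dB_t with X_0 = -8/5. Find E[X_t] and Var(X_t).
E[X_t] = -8*exp(-5*t/3)/5; Var(X_t) = 12/5 - 12*exp(-10*t/3)/5

The OU SDE dX = -theta X dt + sigma dB admits the integrating factor exp(theta t): d(exp(theta t) X_t) = sigma exp(theta t) dB_t. Integrating from 0 to t:
  X_t = x_0 * exp(-theta t) + sigma * int_0^t exp(-theta (t-s)) dB_s.
The Itô integral has mean 0 and (by the Itô isometry) variance sigma^2 * int_0^t exp(-2 theta (t - s)) ds = sigma^2 * (1 - exp(-2 theta t)) / (2 theta).
With theta = 5/3, sigma = 2*sqrt(2), x_0 = -8/5:
  E[X_t] = -8/5 * exp(-5/3 t) = -8*exp(-5*t/3)/5
  Var(X_t) = (2*sqrt(2))^2 * (1 - exp(-2*5/3 t)) / (2 * 5/3) = 12/5 - 12*exp(-10*t/3)/5.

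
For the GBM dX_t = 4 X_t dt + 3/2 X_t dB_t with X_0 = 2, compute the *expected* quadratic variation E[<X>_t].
E[<X>_t] = 36*exp(41*t/4)/41 - 36/41

<X>_t = int_0^t ((3/2) * X_s)^2 ds. Taking expectation inside the integral: E[<X>_t] = (3/2)^2 * int_0^t E[X_s^2] ds. For GBM, E[X_s^2] = x_0^2 * exp((2 mu + sigma^2) s). Integrating:
  E[<X>_t] = (3/2)^2 * 2^2 * (exp((2*4 + (3/2)^2) t) - 1) / (2*4 + (3/2)^2)
           = (3/2)^2 * 2^2 * (exp((41/4) t) - 1) / (41/4) = 36*exp(41*t/4)/41 - 36/41.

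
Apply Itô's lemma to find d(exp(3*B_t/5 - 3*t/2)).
d(exp(3*B_t/5 - 3*t/2)) = (-33*exp(3*B_t/5 - 3*t/2)/25) dt + (3*exp(3*B_t/5 - 3*t/2)/5) dB_t

Itô's formula for f(t, x): d f(t, B_t) = (f_t + (1/2) f_xx) dt + f_x dB_t. Compute partials of f(t, x) = exp(-3*t/2 + 3*x/5):
  f_t(t,x)  = -3*exp(-3*t/2 + 3*x/5)/2
  f_x(t,x)  = 3*exp(-3*t/2 + 3*x/5)/5
  f_xx(t,x) = 9*exp(-3*t/2 + 3*x/5)/25
Assemble drift = f_t + (1/2) f_xx = -33*exp(-3*t/2 + 3*x/5)/25 and diffusion = f_x = 3*exp(-3*t/2 + 3*x/5)/5. Substituting x = B_t:
  d(exp(3*B_t/5 - 3*t/2)) = (-33*exp(3*B_t/5 - 3*t/2)/25) dt + (3*exp(3*B_t/5 - 3*t/2)/5) dB_t.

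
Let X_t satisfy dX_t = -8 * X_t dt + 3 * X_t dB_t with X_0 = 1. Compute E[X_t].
E[X_t] = exp(-8*t)

For GBM dX = mu X dt + sigma X dB with X_0 = x_0, apply Itô to Y = log X: dY = (mu - sigma^2/2) dt + sigma dB, so Y_t = log(x_0) + (mu - sigma^2/2) t + sigma B_t and hence X_t = x_0 * exp((mu - sigma^2/2) t + sigma B_t).
With mu = -8, sigma = 3, x_0 = 1, this gives:
  X_t = 1 * exp((-25/2) * t + (3) * B_t).
Since sigma*B_t ~ Normal(0, sigma^2 t), E[exp(sigma*B_t)] = exp(sigma^2 t / 2); so E[X_t] = x_0 * exp((mu - sigma^2/2) t) * exp(sigma^2 t / 2) = x_0 * exp(mu t) = exp(-8*t).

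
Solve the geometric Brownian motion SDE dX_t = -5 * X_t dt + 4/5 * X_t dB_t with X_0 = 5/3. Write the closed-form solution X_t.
X_t = 5/3 * exp((-133/25) * t + (4/5) * B_t)

For GBM dX = mu X dt + sigma X dB with X_0 = x_0, apply Itô to Y = log X: dY = (mu - sigma^2/2) dt + sigma dB, so Y_t = log(x_0) + (mu - sigma^2/2) t + sigma B_t and hence X_t = x_0 * exp((mu - sigma^2/2) t + sigma B_t).
With mu = -5, sigma = 4/5, x_0 = 5/3, this gives:
  X_t = 5/3 * exp((-133/25) * t + (4/5) * B_t).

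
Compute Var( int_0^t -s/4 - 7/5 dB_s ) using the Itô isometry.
Var = t*(25*t^2 + 420*t + 2352)/1200

The Itô integral of a deterministic integrand f(s) has mean 0 because each increment f(s) * (B_{s+ds} - B_s) has mean 0. By the Itô isometry:
  Var( int_0^t f(s) dB_s ) = E[ (int_0^t f(s) dB_s)^2 ] = int_0^t f(s)^2 ds.
Here f(s) = -s/4 - 7/5, so f(s)^2 = (5*s + 28)^2/400. Integrate:
  int_0^t ((5*s + 28)^2/400) ds = t*(25*t^2 + 420*t + 2352)/1200.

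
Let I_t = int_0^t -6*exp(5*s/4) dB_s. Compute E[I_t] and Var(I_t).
E[I_t] = 0; Var(I_t) = 72*exp(5*t/2)/5 - 72/5

The Itô integral of a deterministic integrand f(s) has mean 0 because each increment f(s) * (B_{s+ds} - B_s) has mean 0. By the Itô isometry:
  Var( int_0^t f(s) dB_s ) = E[ (int_0^t f(s) dB_s)^2 ] = int_0^t f(s)^2 ds.
Here f(s) = -6*exp(5*s/4), so f(s)^2 = 36*exp(5*s/2). Integrate:
  int_0^t (36*exp(5*s/2)) ds = 72*exp(5*t/2)/5 - 72/5.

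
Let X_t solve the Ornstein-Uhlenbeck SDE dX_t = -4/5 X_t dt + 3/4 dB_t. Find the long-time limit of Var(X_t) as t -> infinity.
lim Var(X_t) = 45/128

The OU SDE dX = -theta X dt + sigma dB admits the integrating factor exp(theta t): d(exp(theta t) X_t) = sigma exp(theta t) dB_t. Integrating from 0 to t gives X_t = x_0 * exp(-theta t) + sigma * int_0^t exp(-theta (t-s)) dB_s for any initial x_0. The Itô integral has variance (by the Itô isometry) sigma^2 * int_0^t exp(-2 theta (t - s)) ds = sigma^2 * (1 - exp(-2 theta t)) / (2 theta), independent of x_0.
With theta = 4/5, sigma = 3/4:
  Var(X_t) = (3/4)^2 * (1 - exp(-2*4/5 t)) / (2 * 4/5) = 45/128 - 45*exp(-8*t/5)/128.
As t -> infinity, exp(-2*4/5 t) -> 0, so the stationary variance is sigma^2 / (2 theta) = 45/128.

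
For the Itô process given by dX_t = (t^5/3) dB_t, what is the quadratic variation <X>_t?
<X>_t = t^11/99

For an Itô process dX_t = a(t) dt + b(t) dB_t, the quadratic variation is <X>_t = int_0^t b(s)^2 ds (the drift term does not contribute). Here b(s) = s^5/3, so
  b(s)^2 = s^10/9.
Integrating from 0 to t:
  <X>_t = int_0^t (s^10/9) ds = t^11/99.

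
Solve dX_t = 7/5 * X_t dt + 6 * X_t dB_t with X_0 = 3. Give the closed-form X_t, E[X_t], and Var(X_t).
X_t = 3 * exp((-83/5) t + (6) B_t); E[X_t] = 3*exp(7*t/5); Var(X_t) = 9*(exp(36*t) - 1)*exp(14*t/5)

For GBM dX = mu X dt + sigma X dB with X_0 = x_0, apply Itô to Y = log X: dY = (mu - sigma^2/2) dt + sigma dB, so Y_t = log(x_0) + (mu - sigma^2/2) t + sigma B_t and hence X_t = x_0 * exp((mu - sigma^2/2) t + sigma B_t).
With mu = 7/5, sigma = 6, x_0 = 3, this gives:
  X_t = 3 * exp((-83/5) * t + (6) * B_t).
Since sigma*B_t ~ Normal(0, sigma^2 t), E[exp(sigma*B_t)] = exp(sigma^2 t / 2); so E[X_t] = x_0 * exp((mu - sigma^2/2) t) * exp(sigma^2 t / 2) = x_0 * exp(mu t) = 3*exp(7*t/5).
Var(X_t) = E[X_t^2] - (E[X_t])^2 = x_0^2 * exp(2 mu t) * (exp(sigma^2 t) - 1) = 9*(exp(36*t) - 1)*exp(14*t/5).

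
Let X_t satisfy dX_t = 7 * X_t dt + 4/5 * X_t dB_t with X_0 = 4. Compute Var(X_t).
Var(X_t) = 16*(exp(16*t/25) - 1)*exp(14*t)

For GBM dX = mu X dt + sigma X dB with X_0 = x_0, apply Itô to Y = log X: dY = (mu - sigma^2/2) dt + sigma dB, so Y_t = log(x_0) + (mu - sigma^2/2) t + sigma B_t and hence X_t = x_0 * exp((mu - sigma^2/2) t + sigma B_t).
With mu = 7, sigma = 4/5, x_0 = 4, this gives:
  X_t = 4 * exp((167/25) * t + (4/5) * B_t).
Since sigma*B_t ~ Normal(0, sigma^2 t), E[exp(sigma*B_t)] = exp(sigma^2 t / 2); so E[X_t] = x_0 * exp((mu - sigma^2/2) t) * exp(sigma^2 t / 2) = x_0 * exp(mu t) = 4*exp(7*t).
Var(X_t) = E[X_t^2] - (E[X_t])^2 = x_0^2 * exp(2 mu t) * (exp(sigma^2 t) - 1) = 16*(exp(16*t/25) - 1)*exp(14*t).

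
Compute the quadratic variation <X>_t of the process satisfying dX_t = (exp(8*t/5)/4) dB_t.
<X>_t = 5*exp(16*t/5)/256 - 5/256

For an Itô process dX_t = a(t) dt + b(t) dB_t, the quadratic variation is <X>_t = int_0^t b(s)^2 ds (the drift term does not contribute). Here b(s) = exp(8*s/5)/4, so
  b(s)^2 = exp(16*s/5)/16.
Integrating from 0 to t:
  <X>_t = int_0^t (exp(16*s/5)/16) ds = 5*exp(16*t/5)/256 - 5/256.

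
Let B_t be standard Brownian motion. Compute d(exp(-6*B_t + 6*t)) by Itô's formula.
d(exp(-6*B_t + 6*t)) = (24*exp(-6*B_t + 6*t)) dt + (-6*exp(-6*B_t + 6*t)) dB_t

Itô's formula for f(t, x): d f(t, B_t) = (f_t + (1/2) f_xx) dt + f_x dB_t. Compute partials of f(t, x) = exp(6*t - 6*x):
  f_t(t,x)  = 6*exp(6*t - 6*x)
  f_x(t,x)  = -6*exp(6*t - 6*x)
  f_xx(t,x) = 36*exp(6*t - 6*x)
Assemble drift = f_t + (1/2) f_xx = 24*exp(6*t - 6*x) and diffusion = f_x = -6*exp(6*t - 6*x). Substituting x = B_t:
  d(exp(-6*B_t + 6*t)) = (24*exp(-6*B_t + 6*t)) dt + (-6*exp(-6*B_t + 6*t)) dB_t.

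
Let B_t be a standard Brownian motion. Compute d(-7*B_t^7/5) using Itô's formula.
d(-7*B_t^7/5) = (-147*B_t^5/5) dt + (-49*B_t^6/5) dB_t

Itô's formula for f(B_t) gives d f(B_t) = f'(B_t) dB_t + (1/2) f''(B_t) dt. Compute derivatives of f(x) = -7*x^7/5:
  f'(x)  = -49*x^6/5
  f''(x) = -294*x^5/5
Substitute x = B_t and multiply the f'' term by 1/2:
  drift     = (1/2) * (-294*x^5/5) evaluated at B_t = -147*B_t^5/5
  diffusion = (-49*x^6/5) evaluated at B_t = -49*B_t^6/5
Therefore d(-7*B_t^7/5) = (-147*B_t^5/5) dt + (-49*B_t^6/5) dB_t.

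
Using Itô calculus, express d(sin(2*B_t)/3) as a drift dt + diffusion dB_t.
d(sin(2*B_t)/3) = (-2*sin(2*B_t)/3) dt + (2*cos(2*B_t)/3) dB_t

Itô's formula for f(B_t) gives d f(B_t) = f'(B_t) dB_t + (1/2) f''(B_t) dt. Compute derivatives of f(x) = sin(2*x)/3:
  f'(x)  = 2*cos(2*x)/3
  f''(x) = -4*sin(2*x)/3
Substitute x = B_t and multiply the f'' term by 1/2:
  drift     = (1/2) * (-4*sin(2*x)/3) evaluated at B_t = -2*sin(2*B_t)/3
  diffusion = (2*cos(2*x)/3) evaluated at B_t = 2*cos(2*B_t)/3
Therefore d(sin(2*B_t)/3) = (-2*sin(2*B_t)/3) dt + (2*cos(2*B_t)/3) dB_t.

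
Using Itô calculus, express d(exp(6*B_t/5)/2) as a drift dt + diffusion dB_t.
d(exp(6*B_t/5)/2) = (9*exp(6*B_t/5)/25) dt + (3*exp(6*B_t/5)/5) dB_t

Itô's formula for f(B_t) gives d f(B_t) = f'(B_t) dB_t + (1/2) f''(B_t) dt. Compute derivatives of f(x) = exp(6*x/5)/2:
  f'(x)  = 3*exp(6*x/5)/5
  f''(x) = 18*exp(6*x/5)/25
Substitute x = B_t and multiply the f'' term by 1/2:
  drift     = (1/2) * (18*exp(6*x/5)/25) evaluated at B_t = 9*exp(6*B_t/5)/25
  diffusion = (3*exp(6*x/5)/5) evaluated at B_t = 3*exp(6*B_t/5)/5
Therefore d(exp(6*B_t/5)/2) = (9*exp(6*B_t/5)/25) dt + (3*exp(6*B_t/5)/5) dB_t.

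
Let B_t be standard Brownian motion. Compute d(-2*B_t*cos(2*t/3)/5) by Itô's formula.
d(-2*B_t*cos(2*t/3)/5) = (4*B_t*sin(2*t/3)/15) dt + (-2*cos(2*t/3)/5) dB_t

Itô's formula for f(t, x): d f(t, B_t) = (f_t + (1/2) f_xx) dt + f_x dB_t. Compute partials of f(t, x) = -2*x*cos(2*t/3)/5:
  f_t(t,x)  = 4*x*sin(2*t/3)/15
  f_x(t,x)  = -2*cos(2*t/3)/5
  f_xx(t,x) = 0
Assemble drift = f_t + (1/2) f_xx = 4*x*sin(2*t/3)/15 and diffusion = f_x = -2*cos(2*t/3)/5. Substituting x = B_t:
  d(-2*B_t*cos(2*t/3)/5) = (4*B_t*sin(2*t/3)/15) dt + (-2*cos(2*t/3)/5) dB_t.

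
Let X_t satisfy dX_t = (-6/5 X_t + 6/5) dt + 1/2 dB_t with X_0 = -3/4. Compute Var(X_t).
Var(X_t) = 5/48 - 5*exp(-12*t/5)/48

The variance V(t) = Var(X_t) satisfies V'(t) = 2 a V(t) + c^2 with V(0) = 0 (drift coefficient is linear in X, diffusion is constant). With a = -6/5, c = 1/2, the solution is
  V(t) = (c^2 / (2 a)) * (exp(2 a t) - 1)
       = ((1/2)^2 / (2*(-6/5))) * (exp((-12/5) t) - 1)
       = 5/48 - 5*exp(-12*t/5)/48.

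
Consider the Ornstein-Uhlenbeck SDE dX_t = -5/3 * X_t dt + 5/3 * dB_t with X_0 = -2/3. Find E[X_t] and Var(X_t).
E[X_t] = -2*exp(-5*t/3)/3; Var(X_t) = 5/6 - 5*exp(-10*t/3)/6

The OU SDE dX = -theta X dt + sigma dB admits the integrating factor exp(theta t): d(exp(theta t) X_t) = sigma exp(theta t) dB_t. Integrating from 0 to t:
  X_t = x_0 * exp(-theta t) + sigma * int_0^t exp(-theta (t-s)) dB_s.
The Itô integral has mean 0 and (by the Itô isometry) variance sigma^2 * int_0^t exp(-2 theta (t - s)) ds = sigma^2 * (1 - exp(-2 theta t)) / (2 theta).
With theta = 5/3, sigma = 5/3, x_0 = -2/3:
  E[X_t] = -2/3 * exp(-5/3 t) = -2*exp(-5*t/3)/3
  Var(X_t) = (5/3)^2 * (1 - exp(-2*5/3 t)) / (2 * 5/3) = 5/6 - 5*exp(-10*t/3)/6.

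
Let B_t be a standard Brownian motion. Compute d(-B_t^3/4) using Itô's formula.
d(-B_t^3/4) = (-3*B_t/4) dt + (-3*B_t^2/4) dB_t

Itô's formula for f(B_t) gives d f(B_t) = f'(B_t) dB_t + (1/2) f''(B_t) dt. Compute derivatives of f(x) = -x^3/4:
  f'(x)  = -3*x^2/4
  f''(x) = -3*x/2
Substitute x = B_t and multiply the f'' term by 1/2:
  drift     = (1/2) * (-3*x/2) evaluated at B_t = -3*B_t/4
  diffusion = (-3*x^2/4) evaluated at B_t = -3*B_t^2/4
Therefore d(-B_t^3/4) = (-3*B_t/4) dt + (-3*B_t^2/4) dB_t.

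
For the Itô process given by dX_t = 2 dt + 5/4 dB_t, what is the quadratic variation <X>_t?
<X>_t = 25*t/16

For an Itô process dX_t = a(t) dt + b(t) dB_t, the quadratic variation is <X>_t = int_0^t b(s)^2 ds (the drift term does not contribute). Here b(s) = 5/4, so
  b(s)^2 = 25/16.
Integrating from 0 to t:
  <X>_t = int_0^t (25/16) ds = 25*t/16.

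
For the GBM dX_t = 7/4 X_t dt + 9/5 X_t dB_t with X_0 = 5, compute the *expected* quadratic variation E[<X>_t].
E[<X>_t] = 4050*exp(337*t/50)/337 - 4050/337

<X>_t = int_0^t ((9/5) * X_s)^2 ds. Taking expectation inside the integral: E[<X>_t] = (9/5)^2 * int_0^t E[X_s^2] ds. For GBM, E[X_s^2] = x_0^2 * exp((2 mu + sigma^2) s). Integrating:
  E[<X>_t] = (9/5)^2 * 5^2 * (exp((2*(7/4) + (9/5)^2) t) - 1) / (2*(7/4) + (9/5)^2)
           = (9/5)^2 * 5^2 * (exp((337/50) t) - 1) / (337/50) = 4050*exp(337*t/50)/337 - 4050/337.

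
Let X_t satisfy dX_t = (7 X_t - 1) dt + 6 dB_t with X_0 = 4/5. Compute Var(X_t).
Var(X_t) = 18*exp(14*t)/7 - 18/7

The variance V(t) = Var(X_t) satisfies V'(t) = 2 a V(t) + c^2 with V(0) = 0 (drift coefficient is linear in X, diffusion is constant). With a = 7, c = 6, the solution is
  V(t) = (c^2 / (2 a)) * (exp(2 a t) - 1)
       = (6^2 / (2*7)) * (exp(14 t) - 1)
       = 18*exp(14*t)/7 - 18/7.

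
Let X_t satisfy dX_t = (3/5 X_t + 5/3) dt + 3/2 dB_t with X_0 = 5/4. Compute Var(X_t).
Var(X_t) = 15*exp(6*t/5)/8 - 15/8

The variance V(t) = Var(X_t) satisfies V'(t) = 2 a V(t) + c^2 with V(0) = 0 (drift coefficient is linear in X, diffusion is constant). With a = 3/5, c = 3/2, the solution is
  V(t) = (c^2 / (2 a)) * (exp(2 a t) - 1)
       = ((3/2)^2 / (2*(3/5))) * (exp((6/5) t) - 1)
       = 15*exp(6*t/5)/8 - 15/8.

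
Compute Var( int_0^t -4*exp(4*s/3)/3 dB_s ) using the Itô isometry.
Var = 2*exp(8*t/3)/3 - 2/3

The Itô integral of a deterministic integrand f(s) has mean 0 because each increment f(s) * (B_{s+ds} - B_s) has mean 0. By the Itô isometry:
  Var( int_0^t f(s) dB_s ) = E[ (int_0^t f(s) dB_s)^2 ] = int_0^t f(s)^2 ds.
Here f(s) = -4*exp(4*s/3)/3, so f(s)^2 = 16*exp(8*s/3)/9. Integrate:
  int_0^t (16*exp(8*s/3)/9) ds = 2*exp(8*t/3)/3 - 2/3.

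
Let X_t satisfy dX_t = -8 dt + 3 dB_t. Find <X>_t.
<X>_t = 9*t

For an Itô process dX_t = a(t) dt + b(t) dB_t, the quadratic variation is <X>_t = int_0^t b(s)^2 ds (the drift term does not contribute). Here b(s) = 3, so
  b(s)^2 = 9.
Integrating from 0 to t:
  <X>_t = int_0^t (9) ds = 9*t.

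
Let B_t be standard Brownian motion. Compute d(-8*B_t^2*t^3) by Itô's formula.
d(-8*B_t^2*t^3) = (8*t^2*(-3*B_t^2 - t)) dt + (-16*B_t*t^3) dB_t

Itô's formula for f(t, x): d f(t, B_t) = (f_t + (1/2) f_xx) dt + f_x dB_t. Compute partials of f(t, x) = -8*t^3*x^2:
  f_t(t,x)  = -24*t^2*x^2
  f_x(t,x)  = -16*t^3*x
  f_xx(t,x) = -16*t^3
Assemble drift = f_t + (1/2) f_xx = 8*t^2*(-t - 3*x^2) and diffusion = f_x = -16*t^3*x. Substituting x = B_t:
  d(-8*B_t^2*t^3) = (8*t^2*(-3*B_t^2 - t)) dt + (-16*B_t*t^3) dB_t.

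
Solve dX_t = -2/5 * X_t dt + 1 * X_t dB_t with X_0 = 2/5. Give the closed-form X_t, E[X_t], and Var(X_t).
X_t = 2/5 * exp((-9/10) t + (1) B_t); E[X_t] = 2*exp(-2*t/5)/5; Var(X_t) = (4*exp(t) - 4)*exp(-4*t/5)/25

For GBM dX = mu X dt + sigma X dB with X_0 = x_0, apply Itô to Y = log X: dY = (mu - sigma^2/2) dt + sigma dB, so Y_t = log(x_0) + (mu - sigma^2/2) t + sigma B_t and hence X_t = x_0 * exp((mu - sigma^2/2) t + sigma B_t).
With mu = -2/5, sigma = 1, x_0 = 2/5, this gives:
  X_t = 2/5 * exp((-9/10) * t + (1) * B_t).
Since sigma*B_t ~ Normal(0, sigma^2 t), E[exp(sigma*B_t)] = exp(sigma^2 t / 2); so E[X_t] = x_0 * exp((mu - sigma^2/2) t) * exp(sigma^2 t / 2) = x_0 * exp(mu t) = 2*exp(-2*t/5)/5.
Var(X_t) = E[X_t^2] - (E[X_t])^2 = x_0^2 * exp(2 mu t) * (exp(sigma^2 t) - 1) = (4*exp(t) - 4)*exp(-4*t/5)/25.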